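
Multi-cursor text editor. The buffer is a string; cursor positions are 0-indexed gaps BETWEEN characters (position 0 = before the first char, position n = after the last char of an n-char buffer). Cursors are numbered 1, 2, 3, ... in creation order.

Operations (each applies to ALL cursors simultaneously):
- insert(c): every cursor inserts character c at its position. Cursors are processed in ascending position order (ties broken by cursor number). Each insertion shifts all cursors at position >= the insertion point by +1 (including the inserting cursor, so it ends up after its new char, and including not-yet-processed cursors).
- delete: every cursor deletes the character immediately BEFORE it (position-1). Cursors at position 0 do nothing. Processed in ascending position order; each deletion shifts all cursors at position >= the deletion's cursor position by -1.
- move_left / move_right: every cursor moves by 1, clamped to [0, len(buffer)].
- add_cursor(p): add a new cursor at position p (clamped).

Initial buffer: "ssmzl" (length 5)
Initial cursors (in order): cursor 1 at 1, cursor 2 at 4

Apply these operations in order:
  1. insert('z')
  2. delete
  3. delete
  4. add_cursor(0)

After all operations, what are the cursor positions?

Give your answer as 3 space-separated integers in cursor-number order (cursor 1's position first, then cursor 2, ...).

Answer: 0 2 0

Derivation:
After op 1 (insert('z')): buffer="szsmzzl" (len 7), cursors c1@2 c2@6, authorship .1...2.
After op 2 (delete): buffer="ssmzl" (len 5), cursors c1@1 c2@4, authorship .....
After op 3 (delete): buffer="sml" (len 3), cursors c1@0 c2@2, authorship ...
After op 4 (add_cursor(0)): buffer="sml" (len 3), cursors c1@0 c3@0 c2@2, authorship ...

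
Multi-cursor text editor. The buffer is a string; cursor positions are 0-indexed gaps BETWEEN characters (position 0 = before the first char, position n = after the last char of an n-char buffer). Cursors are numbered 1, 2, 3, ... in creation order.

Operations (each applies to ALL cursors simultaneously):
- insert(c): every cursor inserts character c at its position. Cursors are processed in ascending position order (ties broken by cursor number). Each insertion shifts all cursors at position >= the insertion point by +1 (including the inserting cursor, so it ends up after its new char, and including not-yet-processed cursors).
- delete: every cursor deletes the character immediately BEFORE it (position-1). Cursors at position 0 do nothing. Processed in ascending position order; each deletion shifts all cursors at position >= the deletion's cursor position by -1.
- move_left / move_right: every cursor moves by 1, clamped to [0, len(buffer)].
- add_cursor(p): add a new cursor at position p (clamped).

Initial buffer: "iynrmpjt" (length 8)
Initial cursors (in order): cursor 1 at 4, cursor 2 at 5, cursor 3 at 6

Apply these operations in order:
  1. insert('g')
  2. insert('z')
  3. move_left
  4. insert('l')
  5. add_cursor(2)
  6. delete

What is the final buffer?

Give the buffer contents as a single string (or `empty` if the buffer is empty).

Answer: inrgzmgzpgzjt

Derivation:
After op 1 (insert('g')): buffer="iynrgmgpgjt" (len 11), cursors c1@5 c2@7 c3@9, authorship ....1.2.3..
After op 2 (insert('z')): buffer="iynrgzmgzpgzjt" (len 14), cursors c1@6 c2@9 c3@12, authorship ....11.22.33..
After op 3 (move_left): buffer="iynrgzmgzpgzjt" (len 14), cursors c1@5 c2@8 c3@11, authorship ....11.22.33..
After op 4 (insert('l')): buffer="iynrglzmglzpglzjt" (len 17), cursors c1@6 c2@10 c3@14, authorship ....111.222.333..
After op 5 (add_cursor(2)): buffer="iynrglzmglzpglzjt" (len 17), cursors c4@2 c1@6 c2@10 c3@14, authorship ....111.222.333..
After op 6 (delete): buffer="inrgzmgzpgzjt" (len 13), cursors c4@1 c1@4 c2@7 c3@10, authorship ...11.22.33..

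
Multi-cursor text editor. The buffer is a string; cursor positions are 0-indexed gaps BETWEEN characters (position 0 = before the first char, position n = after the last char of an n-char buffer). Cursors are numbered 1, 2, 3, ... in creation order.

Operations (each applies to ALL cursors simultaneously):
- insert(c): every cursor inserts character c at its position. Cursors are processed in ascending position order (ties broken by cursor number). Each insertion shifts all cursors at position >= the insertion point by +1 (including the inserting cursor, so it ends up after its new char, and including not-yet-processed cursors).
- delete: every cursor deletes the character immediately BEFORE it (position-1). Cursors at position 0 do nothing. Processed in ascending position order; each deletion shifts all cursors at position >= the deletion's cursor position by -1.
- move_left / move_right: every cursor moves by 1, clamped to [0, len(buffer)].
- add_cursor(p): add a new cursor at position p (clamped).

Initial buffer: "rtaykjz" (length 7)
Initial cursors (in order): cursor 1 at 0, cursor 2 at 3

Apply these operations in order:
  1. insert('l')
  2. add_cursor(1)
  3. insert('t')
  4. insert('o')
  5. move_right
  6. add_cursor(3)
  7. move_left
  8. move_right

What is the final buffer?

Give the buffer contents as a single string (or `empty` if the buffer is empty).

After op 1 (insert('l')): buffer="lrtalykjz" (len 9), cursors c1@1 c2@5, authorship 1...2....
After op 2 (add_cursor(1)): buffer="lrtalykjz" (len 9), cursors c1@1 c3@1 c2@5, authorship 1...2....
After op 3 (insert('t')): buffer="lttrtaltykjz" (len 12), cursors c1@3 c3@3 c2@8, authorship 113...22....
After op 4 (insert('o')): buffer="lttoortaltoykjz" (len 15), cursors c1@5 c3@5 c2@11, authorship 11313...222....
After op 5 (move_right): buffer="lttoortaltoykjz" (len 15), cursors c1@6 c3@6 c2@12, authorship 11313...222....
After op 6 (add_cursor(3)): buffer="lttoortaltoykjz" (len 15), cursors c4@3 c1@6 c3@6 c2@12, authorship 11313...222....
After op 7 (move_left): buffer="lttoortaltoykjz" (len 15), cursors c4@2 c1@5 c3@5 c2@11, authorship 11313...222....
After op 8 (move_right): buffer="lttoortaltoykjz" (len 15), cursors c4@3 c1@6 c3@6 c2@12, authorship 11313...222....

Answer: lttoortaltoykjz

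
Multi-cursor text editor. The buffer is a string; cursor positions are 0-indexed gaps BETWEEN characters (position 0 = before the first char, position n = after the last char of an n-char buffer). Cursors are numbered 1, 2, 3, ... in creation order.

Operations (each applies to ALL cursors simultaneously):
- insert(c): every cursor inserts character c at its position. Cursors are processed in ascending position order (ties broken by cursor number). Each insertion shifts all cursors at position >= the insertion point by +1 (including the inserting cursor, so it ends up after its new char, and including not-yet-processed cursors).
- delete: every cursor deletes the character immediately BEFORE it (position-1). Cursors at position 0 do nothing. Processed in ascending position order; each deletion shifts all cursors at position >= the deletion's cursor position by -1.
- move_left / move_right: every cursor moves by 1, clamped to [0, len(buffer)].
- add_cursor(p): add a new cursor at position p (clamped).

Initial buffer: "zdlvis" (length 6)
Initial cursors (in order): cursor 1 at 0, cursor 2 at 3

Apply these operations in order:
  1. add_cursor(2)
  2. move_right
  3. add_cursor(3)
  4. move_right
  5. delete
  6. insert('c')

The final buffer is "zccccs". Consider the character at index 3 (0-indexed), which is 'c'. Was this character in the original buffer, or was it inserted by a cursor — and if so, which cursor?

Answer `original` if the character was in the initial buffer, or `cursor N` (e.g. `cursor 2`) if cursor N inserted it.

Answer: cursor 3

Derivation:
After op 1 (add_cursor(2)): buffer="zdlvis" (len 6), cursors c1@0 c3@2 c2@3, authorship ......
After op 2 (move_right): buffer="zdlvis" (len 6), cursors c1@1 c3@3 c2@4, authorship ......
After op 3 (add_cursor(3)): buffer="zdlvis" (len 6), cursors c1@1 c3@3 c4@3 c2@4, authorship ......
After op 4 (move_right): buffer="zdlvis" (len 6), cursors c1@2 c3@4 c4@4 c2@5, authorship ......
After op 5 (delete): buffer="zs" (len 2), cursors c1@1 c2@1 c3@1 c4@1, authorship ..
After op 6 (insert('c')): buffer="zccccs" (len 6), cursors c1@5 c2@5 c3@5 c4@5, authorship .1234.
Authorship (.=original, N=cursor N): . 1 2 3 4 .
Index 3: author = 3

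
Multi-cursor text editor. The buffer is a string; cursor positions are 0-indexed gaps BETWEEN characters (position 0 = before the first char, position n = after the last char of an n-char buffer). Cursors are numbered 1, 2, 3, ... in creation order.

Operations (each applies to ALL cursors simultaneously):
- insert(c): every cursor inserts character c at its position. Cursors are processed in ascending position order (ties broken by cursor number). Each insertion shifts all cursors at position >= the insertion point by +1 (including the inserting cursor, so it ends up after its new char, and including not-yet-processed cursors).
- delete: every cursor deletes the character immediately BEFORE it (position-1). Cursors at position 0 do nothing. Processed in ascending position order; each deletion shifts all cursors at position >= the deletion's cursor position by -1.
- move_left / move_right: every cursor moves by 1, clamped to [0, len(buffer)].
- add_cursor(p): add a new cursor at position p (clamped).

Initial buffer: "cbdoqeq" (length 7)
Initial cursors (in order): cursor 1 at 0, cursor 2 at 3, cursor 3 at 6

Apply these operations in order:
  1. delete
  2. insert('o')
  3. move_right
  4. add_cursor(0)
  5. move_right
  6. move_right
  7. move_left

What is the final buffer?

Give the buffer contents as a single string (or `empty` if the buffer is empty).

After op 1 (delete): buffer="cboqq" (len 5), cursors c1@0 c2@2 c3@4, authorship .....
After op 2 (insert('o')): buffer="ocbooqoq" (len 8), cursors c1@1 c2@4 c3@7, authorship 1..2..3.
After op 3 (move_right): buffer="ocbooqoq" (len 8), cursors c1@2 c2@5 c3@8, authorship 1..2..3.
After op 4 (add_cursor(0)): buffer="ocbooqoq" (len 8), cursors c4@0 c1@2 c2@5 c3@8, authorship 1..2..3.
After op 5 (move_right): buffer="ocbooqoq" (len 8), cursors c4@1 c1@3 c2@6 c3@8, authorship 1..2..3.
After op 6 (move_right): buffer="ocbooqoq" (len 8), cursors c4@2 c1@4 c2@7 c3@8, authorship 1..2..3.
After op 7 (move_left): buffer="ocbooqoq" (len 8), cursors c4@1 c1@3 c2@6 c3@7, authorship 1..2..3.

Answer: ocbooqoq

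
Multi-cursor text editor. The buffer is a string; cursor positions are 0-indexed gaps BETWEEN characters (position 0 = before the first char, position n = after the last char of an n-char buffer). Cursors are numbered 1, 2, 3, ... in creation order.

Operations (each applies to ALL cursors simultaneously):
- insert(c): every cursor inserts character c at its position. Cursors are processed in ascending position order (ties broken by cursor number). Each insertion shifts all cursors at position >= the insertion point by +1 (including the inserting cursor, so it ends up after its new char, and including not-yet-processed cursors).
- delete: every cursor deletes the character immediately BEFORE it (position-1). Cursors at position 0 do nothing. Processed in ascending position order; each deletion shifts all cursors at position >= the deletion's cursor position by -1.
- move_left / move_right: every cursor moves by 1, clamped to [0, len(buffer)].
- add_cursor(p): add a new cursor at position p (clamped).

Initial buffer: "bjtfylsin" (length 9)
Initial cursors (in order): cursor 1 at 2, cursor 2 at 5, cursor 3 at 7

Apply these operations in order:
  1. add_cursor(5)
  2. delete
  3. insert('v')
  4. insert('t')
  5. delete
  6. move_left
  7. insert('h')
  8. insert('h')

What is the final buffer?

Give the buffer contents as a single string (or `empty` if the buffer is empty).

Answer: bhhvtvhhhhvlhhvin

Derivation:
After op 1 (add_cursor(5)): buffer="bjtfylsin" (len 9), cursors c1@2 c2@5 c4@5 c3@7, authorship .........
After op 2 (delete): buffer="btlin" (len 5), cursors c1@1 c2@2 c4@2 c3@3, authorship .....
After op 3 (insert('v')): buffer="bvtvvlvin" (len 9), cursors c1@2 c2@5 c4@5 c3@7, authorship .1.24.3..
After op 4 (insert('t')): buffer="bvttvvttlvtin" (len 13), cursors c1@3 c2@8 c4@8 c3@11, authorship .11.2424.33..
After op 5 (delete): buffer="bvtvvlvin" (len 9), cursors c1@2 c2@5 c4@5 c3@7, authorship .1.24.3..
After op 6 (move_left): buffer="bvtvvlvin" (len 9), cursors c1@1 c2@4 c4@4 c3@6, authorship .1.24.3..
After op 7 (insert('h')): buffer="bhvtvhhvlhvin" (len 13), cursors c1@2 c2@7 c4@7 c3@10, authorship .11.2244.33..
After op 8 (insert('h')): buffer="bhhvtvhhhhvlhhvin" (len 17), cursors c1@3 c2@10 c4@10 c3@14, authorship .111.224244.333..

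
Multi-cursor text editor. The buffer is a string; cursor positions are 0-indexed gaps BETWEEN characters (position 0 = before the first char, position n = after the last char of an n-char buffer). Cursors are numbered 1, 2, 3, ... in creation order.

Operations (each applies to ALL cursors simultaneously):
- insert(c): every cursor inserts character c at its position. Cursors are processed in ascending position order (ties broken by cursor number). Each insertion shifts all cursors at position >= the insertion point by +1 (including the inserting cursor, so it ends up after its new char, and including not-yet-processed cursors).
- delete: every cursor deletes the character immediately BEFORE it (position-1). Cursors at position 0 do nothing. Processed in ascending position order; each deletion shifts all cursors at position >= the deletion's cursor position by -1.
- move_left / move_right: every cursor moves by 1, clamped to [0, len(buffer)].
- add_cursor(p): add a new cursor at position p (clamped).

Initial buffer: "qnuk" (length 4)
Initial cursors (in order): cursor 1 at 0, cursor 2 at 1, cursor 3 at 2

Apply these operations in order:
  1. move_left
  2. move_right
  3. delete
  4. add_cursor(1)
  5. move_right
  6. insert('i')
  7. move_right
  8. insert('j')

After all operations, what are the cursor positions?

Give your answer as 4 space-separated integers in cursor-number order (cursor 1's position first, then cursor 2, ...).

After op 1 (move_left): buffer="qnuk" (len 4), cursors c1@0 c2@0 c3@1, authorship ....
After op 2 (move_right): buffer="qnuk" (len 4), cursors c1@1 c2@1 c3@2, authorship ....
After op 3 (delete): buffer="uk" (len 2), cursors c1@0 c2@0 c3@0, authorship ..
After op 4 (add_cursor(1)): buffer="uk" (len 2), cursors c1@0 c2@0 c3@0 c4@1, authorship ..
After op 5 (move_right): buffer="uk" (len 2), cursors c1@1 c2@1 c3@1 c4@2, authorship ..
After op 6 (insert('i')): buffer="uiiiki" (len 6), cursors c1@4 c2@4 c3@4 c4@6, authorship .123.4
After op 7 (move_right): buffer="uiiiki" (len 6), cursors c1@5 c2@5 c3@5 c4@6, authorship .123.4
After op 8 (insert('j')): buffer="uiiikjjjij" (len 10), cursors c1@8 c2@8 c3@8 c4@10, authorship .123.12344

Answer: 8 8 8 10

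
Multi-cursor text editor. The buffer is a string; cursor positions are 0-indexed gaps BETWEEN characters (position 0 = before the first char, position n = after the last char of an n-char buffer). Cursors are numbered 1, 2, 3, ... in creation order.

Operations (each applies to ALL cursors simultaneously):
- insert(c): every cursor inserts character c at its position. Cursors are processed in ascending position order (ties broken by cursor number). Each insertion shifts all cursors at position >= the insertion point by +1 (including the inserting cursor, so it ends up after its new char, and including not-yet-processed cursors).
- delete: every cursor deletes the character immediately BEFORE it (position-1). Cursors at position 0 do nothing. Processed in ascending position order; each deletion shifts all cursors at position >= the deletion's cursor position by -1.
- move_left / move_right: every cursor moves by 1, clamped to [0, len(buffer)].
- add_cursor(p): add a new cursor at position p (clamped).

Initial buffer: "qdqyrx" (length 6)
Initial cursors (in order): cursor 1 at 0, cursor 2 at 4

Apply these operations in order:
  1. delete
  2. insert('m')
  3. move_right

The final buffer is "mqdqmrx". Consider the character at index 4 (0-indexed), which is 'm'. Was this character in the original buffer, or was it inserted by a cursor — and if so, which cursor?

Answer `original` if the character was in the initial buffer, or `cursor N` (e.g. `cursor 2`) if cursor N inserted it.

After op 1 (delete): buffer="qdqrx" (len 5), cursors c1@0 c2@3, authorship .....
After op 2 (insert('m')): buffer="mqdqmrx" (len 7), cursors c1@1 c2@5, authorship 1...2..
After op 3 (move_right): buffer="mqdqmrx" (len 7), cursors c1@2 c2@6, authorship 1...2..
Authorship (.=original, N=cursor N): 1 . . . 2 . .
Index 4: author = 2

Answer: cursor 2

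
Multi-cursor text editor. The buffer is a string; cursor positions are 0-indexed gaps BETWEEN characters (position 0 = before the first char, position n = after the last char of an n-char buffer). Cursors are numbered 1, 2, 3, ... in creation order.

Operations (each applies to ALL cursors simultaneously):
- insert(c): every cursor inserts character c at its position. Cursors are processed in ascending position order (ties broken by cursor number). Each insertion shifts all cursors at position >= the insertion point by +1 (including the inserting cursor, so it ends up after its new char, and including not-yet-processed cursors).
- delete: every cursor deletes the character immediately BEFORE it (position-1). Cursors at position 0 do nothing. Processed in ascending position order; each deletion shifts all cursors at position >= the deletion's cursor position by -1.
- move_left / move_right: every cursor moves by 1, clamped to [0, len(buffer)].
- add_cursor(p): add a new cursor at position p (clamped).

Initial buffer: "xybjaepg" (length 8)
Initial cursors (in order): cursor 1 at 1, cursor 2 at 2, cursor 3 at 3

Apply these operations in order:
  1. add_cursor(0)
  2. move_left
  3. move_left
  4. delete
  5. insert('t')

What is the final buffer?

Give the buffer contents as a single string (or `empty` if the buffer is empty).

Answer: ttttybjaepg

Derivation:
After op 1 (add_cursor(0)): buffer="xybjaepg" (len 8), cursors c4@0 c1@1 c2@2 c3@3, authorship ........
After op 2 (move_left): buffer="xybjaepg" (len 8), cursors c1@0 c4@0 c2@1 c3@2, authorship ........
After op 3 (move_left): buffer="xybjaepg" (len 8), cursors c1@0 c2@0 c4@0 c3@1, authorship ........
After op 4 (delete): buffer="ybjaepg" (len 7), cursors c1@0 c2@0 c3@0 c4@0, authorship .......
After op 5 (insert('t')): buffer="ttttybjaepg" (len 11), cursors c1@4 c2@4 c3@4 c4@4, authorship 1234.......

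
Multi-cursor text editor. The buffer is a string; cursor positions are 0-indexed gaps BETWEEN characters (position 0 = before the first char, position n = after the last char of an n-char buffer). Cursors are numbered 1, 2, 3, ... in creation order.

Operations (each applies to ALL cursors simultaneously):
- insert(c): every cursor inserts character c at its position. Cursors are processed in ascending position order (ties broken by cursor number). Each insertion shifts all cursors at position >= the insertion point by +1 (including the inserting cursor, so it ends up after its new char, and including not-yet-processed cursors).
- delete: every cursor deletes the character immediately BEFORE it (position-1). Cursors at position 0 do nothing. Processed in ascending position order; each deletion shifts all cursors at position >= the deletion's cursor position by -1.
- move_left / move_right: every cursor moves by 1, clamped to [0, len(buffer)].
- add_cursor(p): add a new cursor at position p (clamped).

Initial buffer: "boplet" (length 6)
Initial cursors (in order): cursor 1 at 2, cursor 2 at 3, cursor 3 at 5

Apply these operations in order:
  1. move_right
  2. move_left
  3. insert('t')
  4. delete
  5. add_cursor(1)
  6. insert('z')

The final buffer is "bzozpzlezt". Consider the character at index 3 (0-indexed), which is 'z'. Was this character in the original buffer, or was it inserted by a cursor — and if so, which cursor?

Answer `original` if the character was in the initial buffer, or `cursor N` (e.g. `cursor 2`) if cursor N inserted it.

Answer: cursor 1

Derivation:
After op 1 (move_right): buffer="boplet" (len 6), cursors c1@3 c2@4 c3@6, authorship ......
After op 2 (move_left): buffer="boplet" (len 6), cursors c1@2 c2@3 c3@5, authorship ......
After op 3 (insert('t')): buffer="botptlett" (len 9), cursors c1@3 c2@5 c3@8, authorship ..1.2..3.
After op 4 (delete): buffer="boplet" (len 6), cursors c1@2 c2@3 c3@5, authorship ......
After op 5 (add_cursor(1)): buffer="boplet" (len 6), cursors c4@1 c1@2 c2@3 c3@5, authorship ......
After op 6 (insert('z')): buffer="bzozpzlezt" (len 10), cursors c4@2 c1@4 c2@6 c3@9, authorship .4.1.2..3.
Authorship (.=original, N=cursor N): . 4 . 1 . 2 . . 3 .
Index 3: author = 1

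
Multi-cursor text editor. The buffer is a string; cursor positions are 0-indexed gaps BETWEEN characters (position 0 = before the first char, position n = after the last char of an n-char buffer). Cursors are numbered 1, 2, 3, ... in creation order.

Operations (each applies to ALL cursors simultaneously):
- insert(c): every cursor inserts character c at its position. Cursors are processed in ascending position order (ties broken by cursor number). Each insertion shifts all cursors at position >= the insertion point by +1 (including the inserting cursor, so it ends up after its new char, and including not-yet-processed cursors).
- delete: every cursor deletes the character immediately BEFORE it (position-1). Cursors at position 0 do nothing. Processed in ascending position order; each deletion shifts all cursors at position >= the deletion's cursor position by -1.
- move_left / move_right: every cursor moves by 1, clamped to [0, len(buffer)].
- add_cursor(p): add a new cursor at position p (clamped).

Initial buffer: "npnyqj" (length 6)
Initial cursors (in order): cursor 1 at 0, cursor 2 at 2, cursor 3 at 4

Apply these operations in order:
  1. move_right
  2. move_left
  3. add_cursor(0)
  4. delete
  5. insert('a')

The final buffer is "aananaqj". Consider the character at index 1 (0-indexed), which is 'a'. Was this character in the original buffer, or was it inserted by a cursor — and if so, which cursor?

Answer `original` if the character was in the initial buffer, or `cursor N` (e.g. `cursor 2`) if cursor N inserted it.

After op 1 (move_right): buffer="npnyqj" (len 6), cursors c1@1 c2@3 c3@5, authorship ......
After op 2 (move_left): buffer="npnyqj" (len 6), cursors c1@0 c2@2 c3@4, authorship ......
After op 3 (add_cursor(0)): buffer="npnyqj" (len 6), cursors c1@0 c4@0 c2@2 c3@4, authorship ......
After op 4 (delete): buffer="nnqj" (len 4), cursors c1@0 c4@0 c2@1 c3@2, authorship ....
After op 5 (insert('a')): buffer="aananaqj" (len 8), cursors c1@2 c4@2 c2@4 c3@6, authorship 14.2.3..
Authorship (.=original, N=cursor N): 1 4 . 2 . 3 . .
Index 1: author = 4

Answer: cursor 4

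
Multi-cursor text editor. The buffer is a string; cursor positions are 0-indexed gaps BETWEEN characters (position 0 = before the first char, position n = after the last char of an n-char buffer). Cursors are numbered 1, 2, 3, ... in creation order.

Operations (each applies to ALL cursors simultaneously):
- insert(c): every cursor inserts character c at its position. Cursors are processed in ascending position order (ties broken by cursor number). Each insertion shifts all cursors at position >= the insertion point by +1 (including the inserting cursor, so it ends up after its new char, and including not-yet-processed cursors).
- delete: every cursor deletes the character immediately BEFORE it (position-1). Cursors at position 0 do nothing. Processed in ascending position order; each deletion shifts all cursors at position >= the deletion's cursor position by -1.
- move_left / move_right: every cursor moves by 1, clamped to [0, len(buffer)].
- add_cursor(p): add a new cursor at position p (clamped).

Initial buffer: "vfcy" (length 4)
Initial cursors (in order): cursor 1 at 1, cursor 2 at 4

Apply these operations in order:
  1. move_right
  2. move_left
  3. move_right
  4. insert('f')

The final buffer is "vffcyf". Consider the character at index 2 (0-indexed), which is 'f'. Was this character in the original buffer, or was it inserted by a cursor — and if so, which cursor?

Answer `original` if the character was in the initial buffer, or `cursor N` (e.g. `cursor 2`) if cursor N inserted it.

Answer: cursor 1

Derivation:
After op 1 (move_right): buffer="vfcy" (len 4), cursors c1@2 c2@4, authorship ....
After op 2 (move_left): buffer="vfcy" (len 4), cursors c1@1 c2@3, authorship ....
After op 3 (move_right): buffer="vfcy" (len 4), cursors c1@2 c2@4, authorship ....
After op 4 (insert('f')): buffer="vffcyf" (len 6), cursors c1@3 c2@6, authorship ..1..2
Authorship (.=original, N=cursor N): . . 1 . . 2
Index 2: author = 1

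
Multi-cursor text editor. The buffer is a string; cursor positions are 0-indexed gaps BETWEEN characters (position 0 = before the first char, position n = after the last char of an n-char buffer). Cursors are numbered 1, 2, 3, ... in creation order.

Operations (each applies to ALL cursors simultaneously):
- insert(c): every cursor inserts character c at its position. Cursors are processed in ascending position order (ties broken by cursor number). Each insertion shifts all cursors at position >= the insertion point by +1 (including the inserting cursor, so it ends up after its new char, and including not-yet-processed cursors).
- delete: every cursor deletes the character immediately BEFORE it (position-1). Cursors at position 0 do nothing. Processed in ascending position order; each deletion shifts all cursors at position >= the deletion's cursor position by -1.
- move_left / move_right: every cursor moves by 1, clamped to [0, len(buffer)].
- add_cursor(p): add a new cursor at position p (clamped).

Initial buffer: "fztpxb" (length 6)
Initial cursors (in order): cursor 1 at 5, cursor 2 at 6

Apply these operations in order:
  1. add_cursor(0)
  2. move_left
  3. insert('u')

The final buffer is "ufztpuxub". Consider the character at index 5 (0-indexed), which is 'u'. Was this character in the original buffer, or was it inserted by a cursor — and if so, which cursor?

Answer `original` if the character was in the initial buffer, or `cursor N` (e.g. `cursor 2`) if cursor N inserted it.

Answer: cursor 1

Derivation:
After op 1 (add_cursor(0)): buffer="fztpxb" (len 6), cursors c3@0 c1@5 c2@6, authorship ......
After op 2 (move_left): buffer="fztpxb" (len 6), cursors c3@0 c1@4 c2@5, authorship ......
After op 3 (insert('u')): buffer="ufztpuxub" (len 9), cursors c3@1 c1@6 c2@8, authorship 3....1.2.
Authorship (.=original, N=cursor N): 3 . . . . 1 . 2 .
Index 5: author = 1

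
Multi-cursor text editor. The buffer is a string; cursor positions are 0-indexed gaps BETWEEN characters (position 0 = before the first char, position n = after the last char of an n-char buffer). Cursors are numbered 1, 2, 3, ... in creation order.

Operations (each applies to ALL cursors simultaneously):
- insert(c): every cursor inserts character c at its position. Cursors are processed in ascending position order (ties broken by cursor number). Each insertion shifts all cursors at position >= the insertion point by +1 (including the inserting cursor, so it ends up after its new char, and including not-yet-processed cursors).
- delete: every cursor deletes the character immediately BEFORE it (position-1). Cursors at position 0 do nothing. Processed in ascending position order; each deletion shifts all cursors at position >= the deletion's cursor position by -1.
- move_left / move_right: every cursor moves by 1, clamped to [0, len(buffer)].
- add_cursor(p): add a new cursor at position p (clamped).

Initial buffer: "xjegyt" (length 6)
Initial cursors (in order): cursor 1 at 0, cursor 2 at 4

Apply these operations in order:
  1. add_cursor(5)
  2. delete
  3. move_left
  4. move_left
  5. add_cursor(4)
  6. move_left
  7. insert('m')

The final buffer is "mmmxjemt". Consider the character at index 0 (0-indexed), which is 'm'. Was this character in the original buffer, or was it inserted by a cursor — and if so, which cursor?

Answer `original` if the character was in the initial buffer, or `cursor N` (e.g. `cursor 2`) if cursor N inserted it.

After op 1 (add_cursor(5)): buffer="xjegyt" (len 6), cursors c1@0 c2@4 c3@5, authorship ......
After op 2 (delete): buffer="xjet" (len 4), cursors c1@0 c2@3 c3@3, authorship ....
After op 3 (move_left): buffer="xjet" (len 4), cursors c1@0 c2@2 c3@2, authorship ....
After op 4 (move_left): buffer="xjet" (len 4), cursors c1@0 c2@1 c3@1, authorship ....
After op 5 (add_cursor(4)): buffer="xjet" (len 4), cursors c1@0 c2@1 c3@1 c4@4, authorship ....
After op 6 (move_left): buffer="xjet" (len 4), cursors c1@0 c2@0 c3@0 c4@3, authorship ....
After op 7 (insert('m')): buffer="mmmxjemt" (len 8), cursors c1@3 c2@3 c3@3 c4@7, authorship 123...4.
Authorship (.=original, N=cursor N): 1 2 3 . . . 4 .
Index 0: author = 1

Answer: cursor 1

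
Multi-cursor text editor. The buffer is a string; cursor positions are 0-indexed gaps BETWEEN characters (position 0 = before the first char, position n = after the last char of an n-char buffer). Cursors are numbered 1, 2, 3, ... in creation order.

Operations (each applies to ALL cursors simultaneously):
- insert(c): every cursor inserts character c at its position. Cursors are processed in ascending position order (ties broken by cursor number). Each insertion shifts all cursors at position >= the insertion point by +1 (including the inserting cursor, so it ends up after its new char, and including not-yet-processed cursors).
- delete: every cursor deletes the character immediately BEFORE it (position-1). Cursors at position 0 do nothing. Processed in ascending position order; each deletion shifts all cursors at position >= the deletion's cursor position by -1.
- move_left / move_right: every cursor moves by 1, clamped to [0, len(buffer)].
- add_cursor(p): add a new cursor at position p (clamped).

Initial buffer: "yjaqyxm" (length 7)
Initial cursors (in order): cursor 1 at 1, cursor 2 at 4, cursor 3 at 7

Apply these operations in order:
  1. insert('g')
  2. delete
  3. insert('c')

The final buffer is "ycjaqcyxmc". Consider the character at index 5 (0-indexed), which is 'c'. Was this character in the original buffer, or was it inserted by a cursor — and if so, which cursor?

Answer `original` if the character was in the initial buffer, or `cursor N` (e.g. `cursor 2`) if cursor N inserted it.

After op 1 (insert('g')): buffer="ygjaqgyxmg" (len 10), cursors c1@2 c2@6 c3@10, authorship .1...2...3
After op 2 (delete): buffer="yjaqyxm" (len 7), cursors c1@1 c2@4 c3@7, authorship .......
After op 3 (insert('c')): buffer="ycjaqcyxmc" (len 10), cursors c1@2 c2@6 c3@10, authorship .1...2...3
Authorship (.=original, N=cursor N): . 1 . . . 2 . . . 3
Index 5: author = 2

Answer: cursor 2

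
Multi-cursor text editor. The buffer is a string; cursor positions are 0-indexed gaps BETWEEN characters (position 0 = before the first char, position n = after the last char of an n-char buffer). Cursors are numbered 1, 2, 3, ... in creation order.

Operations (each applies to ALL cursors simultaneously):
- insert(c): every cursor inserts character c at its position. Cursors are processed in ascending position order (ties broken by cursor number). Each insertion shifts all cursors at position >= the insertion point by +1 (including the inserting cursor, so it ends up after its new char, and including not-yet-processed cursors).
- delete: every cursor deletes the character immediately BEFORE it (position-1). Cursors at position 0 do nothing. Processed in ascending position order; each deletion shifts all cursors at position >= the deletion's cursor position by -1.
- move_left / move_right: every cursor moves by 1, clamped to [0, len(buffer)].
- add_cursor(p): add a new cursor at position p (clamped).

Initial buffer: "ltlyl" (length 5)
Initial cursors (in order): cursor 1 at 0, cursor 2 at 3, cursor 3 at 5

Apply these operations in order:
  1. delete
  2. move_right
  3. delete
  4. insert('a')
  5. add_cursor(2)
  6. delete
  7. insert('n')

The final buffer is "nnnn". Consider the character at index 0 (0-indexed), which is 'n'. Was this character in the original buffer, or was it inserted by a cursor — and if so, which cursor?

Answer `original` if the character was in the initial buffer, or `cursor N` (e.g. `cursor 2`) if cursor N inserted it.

After op 1 (delete): buffer="lty" (len 3), cursors c1@0 c2@2 c3@3, authorship ...
After op 2 (move_right): buffer="lty" (len 3), cursors c1@1 c2@3 c3@3, authorship ...
After op 3 (delete): buffer="" (len 0), cursors c1@0 c2@0 c3@0, authorship 
After op 4 (insert('a')): buffer="aaa" (len 3), cursors c1@3 c2@3 c3@3, authorship 123
After op 5 (add_cursor(2)): buffer="aaa" (len 3), cursors c4@2 c1@3 c2@3 c3@3, authorship 123
After op 6 (delete): buffer="" (len 0), cursors c1@0 c2@0 c3@0 c4@0, authorship 
After op 7 (insert('n')): buffer="nnnn" (len 4), cursors c1@4 c2@4 c3@4 c4@4, authorship 1234
Authorship (.=original, N=cursor N): 1 2 3 4
Index 0: author = 1

Answer: cursor 1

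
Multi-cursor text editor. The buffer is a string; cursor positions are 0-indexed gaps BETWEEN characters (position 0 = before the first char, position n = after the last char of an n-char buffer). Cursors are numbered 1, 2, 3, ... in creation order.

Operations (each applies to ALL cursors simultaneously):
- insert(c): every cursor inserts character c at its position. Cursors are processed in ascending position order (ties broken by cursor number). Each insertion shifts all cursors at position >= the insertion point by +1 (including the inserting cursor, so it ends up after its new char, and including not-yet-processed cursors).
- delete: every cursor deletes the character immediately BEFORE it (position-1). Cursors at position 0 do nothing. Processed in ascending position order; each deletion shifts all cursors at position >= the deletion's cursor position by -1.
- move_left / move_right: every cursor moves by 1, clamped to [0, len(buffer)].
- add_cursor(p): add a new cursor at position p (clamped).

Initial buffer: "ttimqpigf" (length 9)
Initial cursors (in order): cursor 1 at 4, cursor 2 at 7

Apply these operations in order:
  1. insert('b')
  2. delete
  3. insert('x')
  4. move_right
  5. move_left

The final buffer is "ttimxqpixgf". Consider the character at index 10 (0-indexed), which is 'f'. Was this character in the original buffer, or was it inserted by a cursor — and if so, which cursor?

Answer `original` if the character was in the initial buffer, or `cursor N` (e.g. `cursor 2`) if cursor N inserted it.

After op 1 (insert('b')): buffer="ttimbqpibgf" (len 11), cursors c1@5 c2@9, authorship ....1...2..
After op 2 (delete): buffer="ttimqpigf" (len 9), cursors c1@4 c2@7, authorship .........
After op 3 (insert('x')): buffer="ttimxqpixgf" (len 11), cursors c1@5 c2@9, authorship ....1...2..
After op 4 (move_right): buffer="ttimxqpixgf" (len 11), cursors c1@6 c2@10, authorship ....1...2..
After op 5 (move_left): buffer="ttimxqpixgf" (len 11), cursors c1@5 c2@9, authorship ....1...2..
Authorship (.=original, N=cursor N): . . . . 1 . . . 2 . .
Index 10: author = original

Answer: original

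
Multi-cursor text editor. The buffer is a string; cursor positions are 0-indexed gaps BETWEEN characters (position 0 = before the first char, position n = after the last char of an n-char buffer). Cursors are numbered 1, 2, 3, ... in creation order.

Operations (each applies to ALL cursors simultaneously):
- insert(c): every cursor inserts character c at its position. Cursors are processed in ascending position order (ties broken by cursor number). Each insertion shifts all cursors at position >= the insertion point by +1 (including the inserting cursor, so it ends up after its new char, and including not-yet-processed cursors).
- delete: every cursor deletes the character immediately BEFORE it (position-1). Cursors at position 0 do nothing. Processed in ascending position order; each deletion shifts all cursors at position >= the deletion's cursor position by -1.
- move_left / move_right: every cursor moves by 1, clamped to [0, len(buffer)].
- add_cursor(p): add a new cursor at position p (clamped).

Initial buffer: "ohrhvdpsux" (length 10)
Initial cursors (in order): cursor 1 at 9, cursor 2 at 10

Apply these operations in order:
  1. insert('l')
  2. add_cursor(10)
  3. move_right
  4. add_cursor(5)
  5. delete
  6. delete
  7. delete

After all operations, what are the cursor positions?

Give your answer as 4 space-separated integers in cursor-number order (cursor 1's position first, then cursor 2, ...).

After op 1 (insert('l')): buffer="ohrhvdpsulxl" (len 12), cursors c1@10 c2@12, authorship .........1.2
After op 2 (add_cursor(10)): buffer="ohrhvdpsulxl" (len 12), cursors c1@10 c3@10 c2@12, authorship .........1.2
After op 3 (move_right): buffer="ohrhvdpsulxl" (len 12), cursors c1@11 c3@11 c2@12, authorship .........1.2
After op 4 (add_cursor(5)): buffer="ohrhvdpsulxl" (len 12), cursors c4@5 c1@11 c3@11 c2@12, authorship .........1.2
After op 5 (delete): buffer="ohrhdpsu" (len 8), cursors c4@4 c1@8 c2@8 c3@8, authorship ........
After op 6 (delete): buffer="ohrd" (len 4), cursors c4@3 c1@4 c2@4 c3@4, authorship ....
After op 7 (delete): buffer="" (len 0), cursors c1@0 c2@0 c3@0 c4@0, authorship 

Answer: 0 0 0 0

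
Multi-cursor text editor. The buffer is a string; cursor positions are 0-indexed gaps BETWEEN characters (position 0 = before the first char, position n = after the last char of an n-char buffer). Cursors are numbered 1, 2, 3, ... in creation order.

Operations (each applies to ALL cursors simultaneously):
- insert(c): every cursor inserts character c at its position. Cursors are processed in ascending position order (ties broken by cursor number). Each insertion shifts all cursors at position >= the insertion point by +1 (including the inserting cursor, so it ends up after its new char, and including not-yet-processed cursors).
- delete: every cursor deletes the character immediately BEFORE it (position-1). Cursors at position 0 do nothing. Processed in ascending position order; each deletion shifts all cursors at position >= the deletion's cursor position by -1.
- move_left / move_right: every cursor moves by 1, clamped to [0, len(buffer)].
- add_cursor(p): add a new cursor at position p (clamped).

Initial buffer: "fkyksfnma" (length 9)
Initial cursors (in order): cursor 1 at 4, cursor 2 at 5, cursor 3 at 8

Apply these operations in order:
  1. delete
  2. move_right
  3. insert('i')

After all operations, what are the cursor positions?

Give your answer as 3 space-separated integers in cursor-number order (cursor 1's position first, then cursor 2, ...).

After op 1 (delete): buffer="fkyfna" (len 6), cursors c1@3 c2@3 c3@5, authorship ......
After op 2 (move_right): buffer="fkyfna" (len 6), cursors c1@4 c2@4 c3@6, authorship ......
After op 3 (insert('i')): buffer="fkyfiinai" (len 9), cursors c1@6 c2@6 c3@9, authorship ....12..3

Answer: 6 6 9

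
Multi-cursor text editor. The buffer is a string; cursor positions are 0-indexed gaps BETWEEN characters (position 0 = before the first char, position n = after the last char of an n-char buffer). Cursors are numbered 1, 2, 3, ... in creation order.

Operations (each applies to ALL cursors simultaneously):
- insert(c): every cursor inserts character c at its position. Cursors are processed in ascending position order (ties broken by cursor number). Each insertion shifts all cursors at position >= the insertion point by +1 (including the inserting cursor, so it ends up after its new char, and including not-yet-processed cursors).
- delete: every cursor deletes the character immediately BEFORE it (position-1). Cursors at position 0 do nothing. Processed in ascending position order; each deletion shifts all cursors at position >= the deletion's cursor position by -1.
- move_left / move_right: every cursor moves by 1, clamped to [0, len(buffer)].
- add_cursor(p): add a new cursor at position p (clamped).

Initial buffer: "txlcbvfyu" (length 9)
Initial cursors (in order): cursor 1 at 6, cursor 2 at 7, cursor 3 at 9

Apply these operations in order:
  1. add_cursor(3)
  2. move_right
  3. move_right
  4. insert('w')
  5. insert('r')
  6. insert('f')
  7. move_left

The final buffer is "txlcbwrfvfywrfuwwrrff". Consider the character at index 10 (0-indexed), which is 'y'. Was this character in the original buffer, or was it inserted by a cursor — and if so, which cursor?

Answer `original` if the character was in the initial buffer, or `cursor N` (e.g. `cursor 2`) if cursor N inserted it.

After op 1 (add_cursor(3)): buffer="txlcbvfyu" (len 9), cursors c4@3 c1@6 c2@7 c3@9, authorship .........
After op 2 (move_right): buffer="txlcbvfyu" (len 9), cursors c4@4 c1@7 c2@8 c3@9, authorship .........
After op 3 (move_right): buffer="txlcbvfyu" (len 9), cursors c4@5 c1@8 c2@9 c3@9, authorship .........
After op 4 (insert('w')): buffer="txlcbwvfywuww" (len 13), cursors c4@6 c1@10 c2@13 c3@13, authorship .....4...1.23
After op 5 (insert('r')): buffer="txlcbwrvfywruwwrr" (len 17), cursors c4@7 c1@12 c2@17 c3@17, authorship .....44...11.2323
After op 6 (insert('f')): buffer="txlcbwrfvfywrfuwwrrff" (len 21), cursors c4@8 c1@14 c2@21 c3@21, authorship .....444...111.232323
After op 7 (move_left): buffer="txlcbwrfvfywrfuwwrrff" (len 21), cursors c4@7 c1@13 c2@20 c3@20, authorship .....444...111.232323
Authorship (.=original, N=cursor N): . . . . . 4 4 4 . . . 1 1 1 . 2 3 2 3 2 3
Index 10: author = original

Answer: original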